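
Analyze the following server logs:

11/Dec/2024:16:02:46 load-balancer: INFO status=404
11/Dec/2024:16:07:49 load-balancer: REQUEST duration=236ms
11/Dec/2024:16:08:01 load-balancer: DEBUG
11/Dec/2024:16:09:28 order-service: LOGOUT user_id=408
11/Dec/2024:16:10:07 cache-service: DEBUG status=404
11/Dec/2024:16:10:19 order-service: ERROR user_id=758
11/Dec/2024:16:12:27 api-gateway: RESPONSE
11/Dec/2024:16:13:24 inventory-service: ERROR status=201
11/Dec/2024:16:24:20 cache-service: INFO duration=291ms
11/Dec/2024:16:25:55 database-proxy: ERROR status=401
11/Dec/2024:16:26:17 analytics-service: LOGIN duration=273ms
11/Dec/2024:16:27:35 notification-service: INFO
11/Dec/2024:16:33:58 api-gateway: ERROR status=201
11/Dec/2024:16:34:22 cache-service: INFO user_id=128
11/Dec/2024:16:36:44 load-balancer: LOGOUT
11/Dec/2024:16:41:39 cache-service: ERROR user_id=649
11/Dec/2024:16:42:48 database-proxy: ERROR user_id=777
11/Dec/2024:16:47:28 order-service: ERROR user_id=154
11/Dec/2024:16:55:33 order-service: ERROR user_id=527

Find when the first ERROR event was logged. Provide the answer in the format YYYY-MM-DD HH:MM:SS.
2024-12-11 16:10:19

To find the first event:

1. Filter for all ERROR events
2. Sort by timestamp
3. Select the first one
4. Timestamp: 2024-12-11 16:10:19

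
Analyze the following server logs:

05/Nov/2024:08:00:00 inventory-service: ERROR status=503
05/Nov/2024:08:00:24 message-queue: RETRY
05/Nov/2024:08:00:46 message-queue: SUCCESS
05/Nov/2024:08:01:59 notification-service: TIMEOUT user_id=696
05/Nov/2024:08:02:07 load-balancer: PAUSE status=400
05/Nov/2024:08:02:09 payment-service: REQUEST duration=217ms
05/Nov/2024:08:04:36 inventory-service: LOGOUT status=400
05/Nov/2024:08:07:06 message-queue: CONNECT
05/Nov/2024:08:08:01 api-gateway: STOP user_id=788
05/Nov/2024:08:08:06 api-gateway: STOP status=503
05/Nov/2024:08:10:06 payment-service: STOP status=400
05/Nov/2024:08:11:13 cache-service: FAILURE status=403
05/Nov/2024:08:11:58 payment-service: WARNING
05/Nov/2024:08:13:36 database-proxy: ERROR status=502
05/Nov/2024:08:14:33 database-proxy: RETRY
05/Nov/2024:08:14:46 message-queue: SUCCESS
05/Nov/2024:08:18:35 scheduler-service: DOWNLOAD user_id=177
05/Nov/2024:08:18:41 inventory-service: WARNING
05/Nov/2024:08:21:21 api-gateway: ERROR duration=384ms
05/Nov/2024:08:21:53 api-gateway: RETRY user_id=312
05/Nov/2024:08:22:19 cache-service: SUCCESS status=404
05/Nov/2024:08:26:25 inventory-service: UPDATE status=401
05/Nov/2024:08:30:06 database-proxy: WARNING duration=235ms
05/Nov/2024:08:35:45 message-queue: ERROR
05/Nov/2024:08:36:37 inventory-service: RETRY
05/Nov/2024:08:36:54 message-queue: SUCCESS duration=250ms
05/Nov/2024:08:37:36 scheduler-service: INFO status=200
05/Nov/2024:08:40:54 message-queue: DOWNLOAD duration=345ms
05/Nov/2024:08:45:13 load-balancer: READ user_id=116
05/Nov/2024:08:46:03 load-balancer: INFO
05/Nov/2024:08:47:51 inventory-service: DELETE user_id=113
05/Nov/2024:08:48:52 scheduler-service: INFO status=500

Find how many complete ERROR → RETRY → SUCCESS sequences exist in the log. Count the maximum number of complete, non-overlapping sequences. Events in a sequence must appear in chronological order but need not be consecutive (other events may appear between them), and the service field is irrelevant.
4

To count sequences:

1. Look for pattern: ERROR → RETRY → SUCCESS
2. Greedily scan the log in chronological order, matching each sequence element in turn (ignoring service)
3. Each time the full pattern completes, increment the count and restart matching from the next event
4. Complete non-overlapping sequences found: 4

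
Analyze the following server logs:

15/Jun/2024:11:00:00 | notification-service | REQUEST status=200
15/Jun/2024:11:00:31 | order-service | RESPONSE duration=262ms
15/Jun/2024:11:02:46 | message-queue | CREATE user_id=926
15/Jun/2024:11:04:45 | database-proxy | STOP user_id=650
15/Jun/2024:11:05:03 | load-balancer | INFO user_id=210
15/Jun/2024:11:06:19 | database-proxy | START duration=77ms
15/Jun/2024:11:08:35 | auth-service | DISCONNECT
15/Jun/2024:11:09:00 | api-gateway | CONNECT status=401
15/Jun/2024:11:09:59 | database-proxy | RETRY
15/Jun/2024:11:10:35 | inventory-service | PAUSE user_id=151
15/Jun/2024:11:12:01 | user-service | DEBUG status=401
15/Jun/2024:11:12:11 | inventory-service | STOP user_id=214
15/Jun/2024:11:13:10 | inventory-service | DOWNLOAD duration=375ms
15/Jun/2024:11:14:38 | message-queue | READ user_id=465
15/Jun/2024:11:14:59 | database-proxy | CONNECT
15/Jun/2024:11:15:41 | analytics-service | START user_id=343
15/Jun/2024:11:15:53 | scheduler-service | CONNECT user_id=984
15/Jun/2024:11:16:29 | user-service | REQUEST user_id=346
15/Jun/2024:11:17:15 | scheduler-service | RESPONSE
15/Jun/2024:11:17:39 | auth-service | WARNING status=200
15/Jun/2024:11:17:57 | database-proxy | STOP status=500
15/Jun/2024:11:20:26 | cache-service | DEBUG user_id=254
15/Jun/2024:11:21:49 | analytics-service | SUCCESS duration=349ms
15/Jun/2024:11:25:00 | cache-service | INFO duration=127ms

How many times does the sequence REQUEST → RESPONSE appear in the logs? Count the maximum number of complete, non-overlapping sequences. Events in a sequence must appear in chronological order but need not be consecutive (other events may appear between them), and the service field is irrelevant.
2

To count sequences:

1. Look for pattern: REQUEST → RESPONSE
2. Greedily scan the log in chronological order, matching each sequence element in turn (ignoring service)
3. Each time the full pattern completes, increment the count and restart matching from the next event
4. Complete non-overlapping sequences found: 2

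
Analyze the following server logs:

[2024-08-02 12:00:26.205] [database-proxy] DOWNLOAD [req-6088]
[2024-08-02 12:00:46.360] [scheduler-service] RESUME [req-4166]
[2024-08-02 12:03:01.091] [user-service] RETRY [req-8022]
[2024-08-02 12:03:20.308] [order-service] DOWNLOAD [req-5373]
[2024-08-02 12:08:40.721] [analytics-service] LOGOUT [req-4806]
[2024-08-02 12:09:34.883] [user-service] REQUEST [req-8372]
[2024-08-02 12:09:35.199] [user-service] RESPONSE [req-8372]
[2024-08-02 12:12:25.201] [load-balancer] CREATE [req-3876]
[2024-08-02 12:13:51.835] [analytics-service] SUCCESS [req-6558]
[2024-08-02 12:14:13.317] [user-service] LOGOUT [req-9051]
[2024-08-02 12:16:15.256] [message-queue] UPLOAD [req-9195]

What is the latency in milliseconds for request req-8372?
316

To calculate latency:

1. Find REQUEST with id req-8372: 2024-08-02 12:09:34.883
2. Find RESPONSE with id req-8372: 2024-08-02 12:09:35.199
3. Latency: 2024-08-02 12:09:35.199 - 2024-08-02 12:09:34.883 = 316ms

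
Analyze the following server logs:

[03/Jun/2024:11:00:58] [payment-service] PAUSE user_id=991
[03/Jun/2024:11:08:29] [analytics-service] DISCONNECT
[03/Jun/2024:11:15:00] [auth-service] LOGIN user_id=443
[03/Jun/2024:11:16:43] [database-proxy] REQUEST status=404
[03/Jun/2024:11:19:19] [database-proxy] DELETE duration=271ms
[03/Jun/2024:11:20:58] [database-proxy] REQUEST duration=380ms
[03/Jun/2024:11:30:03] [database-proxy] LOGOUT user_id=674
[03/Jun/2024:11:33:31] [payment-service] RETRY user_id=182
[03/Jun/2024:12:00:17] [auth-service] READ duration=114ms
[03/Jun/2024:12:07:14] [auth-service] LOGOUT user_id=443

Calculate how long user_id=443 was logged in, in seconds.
3134

To calculate session duration:

1. Find LOGIN event for user_id=443: 03/Jun/2024:11:15:00
2. Find LOGOUT event for user_id=443: 03/Jun/2024:12:07:14
3. Session duration: 03/Jun/2024:12:07:14 - 03/Jun/2024:11:15:00 = 3134 seconds (52 minutes)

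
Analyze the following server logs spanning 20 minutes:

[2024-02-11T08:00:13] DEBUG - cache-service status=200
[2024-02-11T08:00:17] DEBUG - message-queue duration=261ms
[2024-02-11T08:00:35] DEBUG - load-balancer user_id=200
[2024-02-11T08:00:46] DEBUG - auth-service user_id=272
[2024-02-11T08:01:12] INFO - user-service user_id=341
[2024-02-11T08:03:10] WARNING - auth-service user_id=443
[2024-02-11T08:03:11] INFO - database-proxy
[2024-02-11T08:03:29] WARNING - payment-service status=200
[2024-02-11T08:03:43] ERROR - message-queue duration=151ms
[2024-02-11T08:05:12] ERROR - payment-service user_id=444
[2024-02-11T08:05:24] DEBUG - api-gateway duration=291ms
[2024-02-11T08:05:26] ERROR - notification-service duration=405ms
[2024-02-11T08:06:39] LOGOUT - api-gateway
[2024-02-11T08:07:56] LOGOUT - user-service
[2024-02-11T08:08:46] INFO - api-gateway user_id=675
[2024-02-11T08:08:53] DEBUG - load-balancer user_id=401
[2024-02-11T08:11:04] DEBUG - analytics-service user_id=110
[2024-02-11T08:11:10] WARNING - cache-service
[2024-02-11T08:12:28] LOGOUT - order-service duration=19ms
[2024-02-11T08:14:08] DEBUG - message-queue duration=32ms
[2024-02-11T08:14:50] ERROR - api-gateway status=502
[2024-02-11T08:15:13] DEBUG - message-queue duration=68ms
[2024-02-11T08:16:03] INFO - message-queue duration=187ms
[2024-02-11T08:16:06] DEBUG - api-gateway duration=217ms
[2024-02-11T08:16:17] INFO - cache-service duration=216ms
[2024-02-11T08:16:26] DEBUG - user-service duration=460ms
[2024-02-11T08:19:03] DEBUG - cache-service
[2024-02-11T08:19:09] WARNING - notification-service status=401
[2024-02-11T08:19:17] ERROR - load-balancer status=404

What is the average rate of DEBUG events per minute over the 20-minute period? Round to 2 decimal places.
0.6

To calculate the rate:

1. Count total DEBUG events: 12
2. Total time period: 20 minutes
3. Rate = 12 / 20 = 0.6 events per minute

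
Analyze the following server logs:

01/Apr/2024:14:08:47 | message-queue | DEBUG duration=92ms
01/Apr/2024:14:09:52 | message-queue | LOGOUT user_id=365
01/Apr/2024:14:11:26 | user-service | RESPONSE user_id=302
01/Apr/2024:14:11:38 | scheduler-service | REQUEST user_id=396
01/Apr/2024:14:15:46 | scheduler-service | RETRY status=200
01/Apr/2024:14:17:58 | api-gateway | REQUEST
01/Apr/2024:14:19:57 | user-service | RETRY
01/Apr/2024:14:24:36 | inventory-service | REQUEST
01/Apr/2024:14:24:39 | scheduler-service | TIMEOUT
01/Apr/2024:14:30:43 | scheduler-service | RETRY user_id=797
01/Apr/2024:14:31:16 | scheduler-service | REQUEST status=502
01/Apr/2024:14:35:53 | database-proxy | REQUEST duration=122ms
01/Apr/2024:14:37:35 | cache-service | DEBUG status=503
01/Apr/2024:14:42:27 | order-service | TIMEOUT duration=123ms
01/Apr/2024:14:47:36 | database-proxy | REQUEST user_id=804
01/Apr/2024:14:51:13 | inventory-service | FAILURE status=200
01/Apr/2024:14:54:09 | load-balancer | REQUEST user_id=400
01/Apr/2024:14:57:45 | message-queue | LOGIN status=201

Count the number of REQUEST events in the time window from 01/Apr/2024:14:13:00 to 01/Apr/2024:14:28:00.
2

To count events in the time window:

1. Window boundaries: 01/Apr/2024:14:13:00 to 01/Apr/2024:14:28:00
2. Filter for REQUEST events within this window
3. Count matching events: 2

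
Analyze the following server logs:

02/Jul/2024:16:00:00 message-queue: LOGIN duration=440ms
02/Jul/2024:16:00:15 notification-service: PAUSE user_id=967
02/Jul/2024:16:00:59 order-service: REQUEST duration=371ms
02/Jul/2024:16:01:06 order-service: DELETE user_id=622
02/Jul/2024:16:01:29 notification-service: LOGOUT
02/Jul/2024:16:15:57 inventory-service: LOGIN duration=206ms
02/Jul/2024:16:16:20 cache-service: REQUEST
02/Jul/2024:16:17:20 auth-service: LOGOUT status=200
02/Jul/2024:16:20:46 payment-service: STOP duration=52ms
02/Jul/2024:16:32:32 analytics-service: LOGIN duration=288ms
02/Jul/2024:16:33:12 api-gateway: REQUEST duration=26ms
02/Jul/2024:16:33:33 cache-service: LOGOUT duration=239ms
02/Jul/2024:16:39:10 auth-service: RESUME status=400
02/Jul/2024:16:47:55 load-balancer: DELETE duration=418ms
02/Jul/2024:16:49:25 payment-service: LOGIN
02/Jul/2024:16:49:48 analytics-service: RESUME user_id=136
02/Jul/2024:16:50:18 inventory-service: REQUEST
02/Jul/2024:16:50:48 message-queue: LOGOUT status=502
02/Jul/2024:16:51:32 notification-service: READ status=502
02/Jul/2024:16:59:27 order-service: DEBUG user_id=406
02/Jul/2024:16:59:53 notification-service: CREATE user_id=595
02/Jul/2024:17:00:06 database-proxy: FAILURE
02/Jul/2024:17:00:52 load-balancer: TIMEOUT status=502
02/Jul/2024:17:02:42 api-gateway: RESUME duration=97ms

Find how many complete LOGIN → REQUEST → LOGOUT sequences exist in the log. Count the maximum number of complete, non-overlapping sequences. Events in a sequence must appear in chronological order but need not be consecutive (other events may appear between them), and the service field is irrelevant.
4

To count sequences:

1. Look for pattern: LOGIN → REQUEST → LOGOUT
2. Greedily scan the log in chronological order, matching each sequence element in turn (ignoring service)
3. Each time the full pattern completes, increment the count and restart matching from the next event
4. Complete non-overlapping sequences found: 4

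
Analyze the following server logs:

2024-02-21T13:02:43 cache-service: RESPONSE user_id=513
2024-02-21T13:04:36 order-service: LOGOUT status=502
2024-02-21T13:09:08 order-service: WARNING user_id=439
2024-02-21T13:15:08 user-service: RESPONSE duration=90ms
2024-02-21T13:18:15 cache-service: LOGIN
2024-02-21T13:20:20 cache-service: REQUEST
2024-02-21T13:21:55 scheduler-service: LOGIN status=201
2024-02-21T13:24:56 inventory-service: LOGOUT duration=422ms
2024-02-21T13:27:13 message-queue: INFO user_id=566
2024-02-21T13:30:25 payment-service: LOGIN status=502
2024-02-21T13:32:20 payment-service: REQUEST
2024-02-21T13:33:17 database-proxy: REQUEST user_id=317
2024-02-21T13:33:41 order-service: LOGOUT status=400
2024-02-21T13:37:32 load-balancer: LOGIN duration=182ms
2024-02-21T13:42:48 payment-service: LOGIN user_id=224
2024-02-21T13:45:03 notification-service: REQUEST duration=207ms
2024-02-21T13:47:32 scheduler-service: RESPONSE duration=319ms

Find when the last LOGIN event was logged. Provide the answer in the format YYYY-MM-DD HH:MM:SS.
2024-02-21 13:42:48

To find the last event:

1. Filter for all LOGIN events
2. Sort by timestamp
3. Select the last one
4. Timestamp: 2024-02-21 13:42:48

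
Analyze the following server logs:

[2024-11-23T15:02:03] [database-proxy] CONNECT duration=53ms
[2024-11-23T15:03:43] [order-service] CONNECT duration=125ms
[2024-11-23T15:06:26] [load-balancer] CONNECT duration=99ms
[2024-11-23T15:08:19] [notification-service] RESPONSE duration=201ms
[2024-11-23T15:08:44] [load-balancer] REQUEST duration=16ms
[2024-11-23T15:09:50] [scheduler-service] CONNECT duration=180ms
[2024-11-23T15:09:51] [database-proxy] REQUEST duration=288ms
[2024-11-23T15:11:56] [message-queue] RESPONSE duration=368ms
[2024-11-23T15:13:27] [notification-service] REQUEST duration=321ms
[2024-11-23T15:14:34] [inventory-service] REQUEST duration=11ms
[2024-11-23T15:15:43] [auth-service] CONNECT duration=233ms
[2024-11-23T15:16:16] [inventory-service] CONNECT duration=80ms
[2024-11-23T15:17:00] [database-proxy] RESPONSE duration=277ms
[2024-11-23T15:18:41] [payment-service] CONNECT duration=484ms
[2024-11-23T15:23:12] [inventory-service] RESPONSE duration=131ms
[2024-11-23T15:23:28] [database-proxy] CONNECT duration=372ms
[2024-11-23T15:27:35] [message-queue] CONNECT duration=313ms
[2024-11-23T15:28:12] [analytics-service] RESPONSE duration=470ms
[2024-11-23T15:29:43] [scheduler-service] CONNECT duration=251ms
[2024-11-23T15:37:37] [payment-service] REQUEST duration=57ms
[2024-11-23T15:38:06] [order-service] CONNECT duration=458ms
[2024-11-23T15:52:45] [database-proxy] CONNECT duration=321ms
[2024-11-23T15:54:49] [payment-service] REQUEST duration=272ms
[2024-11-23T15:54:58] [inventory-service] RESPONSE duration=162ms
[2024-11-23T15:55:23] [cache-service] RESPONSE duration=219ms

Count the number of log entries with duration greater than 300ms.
8

To count timeouts:

1. Threshold: 300ms
2. Extract duration from each log entry
3. Count entries where duration > 300
4. Timeout count: 8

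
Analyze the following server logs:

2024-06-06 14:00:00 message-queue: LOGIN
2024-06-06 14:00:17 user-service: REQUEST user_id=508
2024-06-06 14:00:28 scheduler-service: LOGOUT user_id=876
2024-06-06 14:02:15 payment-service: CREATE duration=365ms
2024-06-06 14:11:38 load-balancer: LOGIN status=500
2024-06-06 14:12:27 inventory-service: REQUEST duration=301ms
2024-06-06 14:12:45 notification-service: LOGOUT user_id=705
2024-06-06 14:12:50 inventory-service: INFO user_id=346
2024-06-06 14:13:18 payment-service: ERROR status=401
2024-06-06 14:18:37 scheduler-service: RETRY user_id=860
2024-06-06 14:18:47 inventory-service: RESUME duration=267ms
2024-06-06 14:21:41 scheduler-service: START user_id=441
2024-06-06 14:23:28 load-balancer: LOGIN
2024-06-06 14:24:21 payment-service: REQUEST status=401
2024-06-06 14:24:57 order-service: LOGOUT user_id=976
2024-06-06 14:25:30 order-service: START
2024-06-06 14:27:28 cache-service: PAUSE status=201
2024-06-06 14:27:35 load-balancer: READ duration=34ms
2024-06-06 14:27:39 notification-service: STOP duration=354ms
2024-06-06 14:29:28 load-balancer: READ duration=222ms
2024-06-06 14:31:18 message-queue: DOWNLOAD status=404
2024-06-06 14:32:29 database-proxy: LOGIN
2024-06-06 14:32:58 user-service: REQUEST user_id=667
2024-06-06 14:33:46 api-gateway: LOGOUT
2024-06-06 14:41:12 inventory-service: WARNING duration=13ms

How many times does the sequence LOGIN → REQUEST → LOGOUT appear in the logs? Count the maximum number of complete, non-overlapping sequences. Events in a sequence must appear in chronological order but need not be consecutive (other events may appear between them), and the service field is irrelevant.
4

To count sequences:

1. Look for pattern: LOGIN → REQUEST → LOGOUT
2. Greedily scan the log in chronological order, matching each sequence element in turn (ignoring service)
3. Each time the full pattern completes, increment the count and restart matching from the next event
4. Complete non-overlapping sequences found: 4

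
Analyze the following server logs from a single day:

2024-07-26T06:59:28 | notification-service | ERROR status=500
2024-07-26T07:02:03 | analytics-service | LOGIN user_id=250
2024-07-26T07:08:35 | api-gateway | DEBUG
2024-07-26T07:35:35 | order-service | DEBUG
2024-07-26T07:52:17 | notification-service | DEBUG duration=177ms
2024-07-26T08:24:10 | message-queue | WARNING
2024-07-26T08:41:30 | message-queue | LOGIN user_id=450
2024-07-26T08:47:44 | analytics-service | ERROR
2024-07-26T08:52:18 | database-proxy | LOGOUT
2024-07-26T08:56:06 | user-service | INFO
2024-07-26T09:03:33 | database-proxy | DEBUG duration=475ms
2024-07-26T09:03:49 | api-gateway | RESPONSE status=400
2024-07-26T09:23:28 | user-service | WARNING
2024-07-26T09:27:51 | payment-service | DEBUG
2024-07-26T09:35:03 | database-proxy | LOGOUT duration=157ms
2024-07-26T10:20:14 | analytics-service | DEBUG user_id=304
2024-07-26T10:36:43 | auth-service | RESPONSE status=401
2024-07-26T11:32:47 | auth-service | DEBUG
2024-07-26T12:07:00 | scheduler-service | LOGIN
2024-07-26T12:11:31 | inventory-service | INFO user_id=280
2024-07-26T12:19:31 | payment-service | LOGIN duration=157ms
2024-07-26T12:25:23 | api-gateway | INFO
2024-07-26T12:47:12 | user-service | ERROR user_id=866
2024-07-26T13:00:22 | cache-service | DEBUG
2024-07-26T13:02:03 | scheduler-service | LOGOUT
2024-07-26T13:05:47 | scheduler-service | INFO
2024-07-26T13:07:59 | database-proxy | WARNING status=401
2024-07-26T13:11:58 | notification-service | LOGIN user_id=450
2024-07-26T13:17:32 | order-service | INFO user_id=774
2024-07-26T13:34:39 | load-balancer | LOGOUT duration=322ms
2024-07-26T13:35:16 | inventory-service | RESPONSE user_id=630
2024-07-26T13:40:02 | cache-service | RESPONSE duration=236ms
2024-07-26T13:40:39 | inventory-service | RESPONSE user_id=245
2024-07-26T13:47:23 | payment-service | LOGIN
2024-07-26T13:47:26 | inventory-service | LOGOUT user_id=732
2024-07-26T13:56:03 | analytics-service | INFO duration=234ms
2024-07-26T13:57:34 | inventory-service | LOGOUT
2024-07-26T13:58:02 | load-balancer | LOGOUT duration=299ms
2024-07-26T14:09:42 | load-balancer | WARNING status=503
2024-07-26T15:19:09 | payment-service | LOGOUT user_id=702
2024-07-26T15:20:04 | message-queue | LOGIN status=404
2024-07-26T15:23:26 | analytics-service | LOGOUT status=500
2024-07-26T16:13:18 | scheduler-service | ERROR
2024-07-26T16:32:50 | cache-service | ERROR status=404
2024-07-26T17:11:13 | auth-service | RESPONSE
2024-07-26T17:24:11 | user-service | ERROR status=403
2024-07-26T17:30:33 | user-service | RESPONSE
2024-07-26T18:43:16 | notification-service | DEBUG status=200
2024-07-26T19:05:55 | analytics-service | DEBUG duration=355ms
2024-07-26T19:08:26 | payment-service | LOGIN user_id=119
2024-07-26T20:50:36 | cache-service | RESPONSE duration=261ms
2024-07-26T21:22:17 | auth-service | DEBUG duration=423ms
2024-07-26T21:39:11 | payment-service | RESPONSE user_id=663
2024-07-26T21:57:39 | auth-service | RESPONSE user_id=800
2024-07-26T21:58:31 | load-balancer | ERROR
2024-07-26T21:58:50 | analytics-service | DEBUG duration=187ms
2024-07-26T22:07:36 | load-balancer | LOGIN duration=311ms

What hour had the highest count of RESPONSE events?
13

To find the peak hour:

1. Group all RESPONSE events by hour
2. Count events in each hour
3. Find hour with maximum count
4. Peak hour: 13 (with 3 events)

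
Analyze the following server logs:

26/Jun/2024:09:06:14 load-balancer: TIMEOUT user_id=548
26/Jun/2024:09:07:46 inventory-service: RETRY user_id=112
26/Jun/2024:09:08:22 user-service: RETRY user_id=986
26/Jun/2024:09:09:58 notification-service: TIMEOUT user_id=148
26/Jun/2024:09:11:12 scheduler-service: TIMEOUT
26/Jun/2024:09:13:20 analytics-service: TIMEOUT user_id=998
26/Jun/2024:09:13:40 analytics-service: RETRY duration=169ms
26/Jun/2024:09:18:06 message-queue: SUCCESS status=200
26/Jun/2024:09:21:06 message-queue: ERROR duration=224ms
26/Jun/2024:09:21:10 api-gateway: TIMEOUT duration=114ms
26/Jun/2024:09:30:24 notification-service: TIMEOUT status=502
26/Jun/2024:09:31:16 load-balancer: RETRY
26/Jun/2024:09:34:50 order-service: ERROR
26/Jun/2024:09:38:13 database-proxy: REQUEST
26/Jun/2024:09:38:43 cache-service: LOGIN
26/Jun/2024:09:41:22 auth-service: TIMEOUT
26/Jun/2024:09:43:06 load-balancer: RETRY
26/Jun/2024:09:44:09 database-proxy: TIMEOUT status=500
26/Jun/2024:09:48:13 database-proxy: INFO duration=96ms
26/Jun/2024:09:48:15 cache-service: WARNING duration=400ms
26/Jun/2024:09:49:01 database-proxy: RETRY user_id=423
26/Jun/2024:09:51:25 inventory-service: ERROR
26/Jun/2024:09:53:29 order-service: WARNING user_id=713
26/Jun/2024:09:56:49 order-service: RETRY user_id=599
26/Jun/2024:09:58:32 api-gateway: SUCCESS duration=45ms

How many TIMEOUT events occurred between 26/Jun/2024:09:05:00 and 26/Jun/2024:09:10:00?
2

To count events in the time window:

1. Window boundaries: 26/Jun/2024:09:05:00 to 26/Jun/2024:09:10:00
2. Filter for TIMEOUT events within this window
3. Count matching events: 2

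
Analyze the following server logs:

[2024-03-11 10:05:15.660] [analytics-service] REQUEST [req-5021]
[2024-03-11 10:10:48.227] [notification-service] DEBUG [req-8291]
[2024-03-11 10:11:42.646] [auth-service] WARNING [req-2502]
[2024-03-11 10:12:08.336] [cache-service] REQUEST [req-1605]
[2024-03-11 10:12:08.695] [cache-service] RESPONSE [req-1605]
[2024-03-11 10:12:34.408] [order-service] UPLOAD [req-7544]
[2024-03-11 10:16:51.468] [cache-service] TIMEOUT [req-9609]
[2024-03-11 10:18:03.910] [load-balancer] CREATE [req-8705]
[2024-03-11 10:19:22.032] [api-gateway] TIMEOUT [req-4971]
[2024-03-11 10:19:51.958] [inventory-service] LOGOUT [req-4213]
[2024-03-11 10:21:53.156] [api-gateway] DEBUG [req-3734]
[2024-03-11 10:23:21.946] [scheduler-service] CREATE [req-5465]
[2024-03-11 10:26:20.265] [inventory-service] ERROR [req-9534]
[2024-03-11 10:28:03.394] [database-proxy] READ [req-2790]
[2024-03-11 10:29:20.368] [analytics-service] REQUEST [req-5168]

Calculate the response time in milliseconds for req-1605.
359

To calculate latency:

1. Find REQUEST with id req-1605: 2024-03-11 10:12:08.336
2. Find RESPONSE with id req-1605: 2024-03-11 10:12:08.695
3. Latency: 2024-03-11 10:12:08.695 - 2024-03-11 10:12:08.336 = 359ms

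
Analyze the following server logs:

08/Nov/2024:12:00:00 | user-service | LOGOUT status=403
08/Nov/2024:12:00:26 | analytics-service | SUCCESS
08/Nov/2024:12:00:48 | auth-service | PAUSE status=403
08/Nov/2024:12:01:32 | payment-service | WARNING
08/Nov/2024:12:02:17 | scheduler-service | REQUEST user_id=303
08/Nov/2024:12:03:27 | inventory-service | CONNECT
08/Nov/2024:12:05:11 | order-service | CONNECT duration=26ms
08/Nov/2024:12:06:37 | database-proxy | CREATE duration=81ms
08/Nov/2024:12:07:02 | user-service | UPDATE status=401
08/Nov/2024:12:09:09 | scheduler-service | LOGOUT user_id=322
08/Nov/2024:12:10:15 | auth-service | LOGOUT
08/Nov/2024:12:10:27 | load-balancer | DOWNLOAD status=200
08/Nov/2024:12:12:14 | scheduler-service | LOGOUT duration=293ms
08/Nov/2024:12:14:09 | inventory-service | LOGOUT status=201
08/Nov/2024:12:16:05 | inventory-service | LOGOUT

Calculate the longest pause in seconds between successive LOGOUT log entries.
549

To find the longest gap:

1. Extract all LOGOUT events in chronological order
2. Calculate time differences between consecutive events
3. Find the maximum difference
4. Longest gap: 549 seconds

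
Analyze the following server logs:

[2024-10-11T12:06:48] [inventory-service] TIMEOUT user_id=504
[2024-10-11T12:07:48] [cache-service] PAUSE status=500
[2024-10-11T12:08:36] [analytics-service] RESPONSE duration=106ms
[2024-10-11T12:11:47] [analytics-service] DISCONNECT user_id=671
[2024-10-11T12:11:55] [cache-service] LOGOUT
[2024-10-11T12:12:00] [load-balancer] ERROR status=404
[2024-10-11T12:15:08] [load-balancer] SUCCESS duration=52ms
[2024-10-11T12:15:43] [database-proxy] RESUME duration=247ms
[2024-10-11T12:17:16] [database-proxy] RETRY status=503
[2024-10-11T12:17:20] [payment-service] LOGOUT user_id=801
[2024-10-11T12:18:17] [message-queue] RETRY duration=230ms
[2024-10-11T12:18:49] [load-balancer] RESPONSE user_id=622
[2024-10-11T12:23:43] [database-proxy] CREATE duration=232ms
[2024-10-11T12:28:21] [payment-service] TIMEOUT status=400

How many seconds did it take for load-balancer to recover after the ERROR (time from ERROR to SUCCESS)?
188

To calculate recovery time:

1. Find ERROR event for load-balancer: 2024-10-11T12:12:00
2. Find next SUCCESS event for load-balancer: 2024-10-11T12:15:08
3. Recovery time: 2024-10-11T12:15:08 - 2024-10-11T12:12:00 = 188 seconds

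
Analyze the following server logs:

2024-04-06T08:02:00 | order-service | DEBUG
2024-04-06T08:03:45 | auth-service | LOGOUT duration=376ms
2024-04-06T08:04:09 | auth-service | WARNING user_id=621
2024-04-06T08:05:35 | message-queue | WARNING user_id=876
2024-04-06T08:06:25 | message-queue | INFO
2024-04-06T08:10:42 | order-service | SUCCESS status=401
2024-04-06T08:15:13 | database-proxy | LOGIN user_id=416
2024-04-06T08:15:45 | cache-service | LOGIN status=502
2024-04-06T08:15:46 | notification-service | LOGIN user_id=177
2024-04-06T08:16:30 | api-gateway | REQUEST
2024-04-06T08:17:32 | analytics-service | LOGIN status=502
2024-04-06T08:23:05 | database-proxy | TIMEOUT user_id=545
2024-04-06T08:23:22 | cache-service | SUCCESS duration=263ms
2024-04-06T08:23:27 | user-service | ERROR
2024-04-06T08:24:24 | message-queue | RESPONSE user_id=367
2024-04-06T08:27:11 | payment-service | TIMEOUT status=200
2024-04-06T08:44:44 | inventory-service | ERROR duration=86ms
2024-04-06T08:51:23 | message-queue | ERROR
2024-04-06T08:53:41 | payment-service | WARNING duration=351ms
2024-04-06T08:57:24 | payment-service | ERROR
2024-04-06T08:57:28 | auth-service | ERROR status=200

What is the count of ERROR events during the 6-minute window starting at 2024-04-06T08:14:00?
0

To count events in the time window:

1. Window boundaries: 2024-04-06T08:14:00 to 2024-04-06T08:20:00
2. Filter for ERROR events within this window
3. Count matching events: 0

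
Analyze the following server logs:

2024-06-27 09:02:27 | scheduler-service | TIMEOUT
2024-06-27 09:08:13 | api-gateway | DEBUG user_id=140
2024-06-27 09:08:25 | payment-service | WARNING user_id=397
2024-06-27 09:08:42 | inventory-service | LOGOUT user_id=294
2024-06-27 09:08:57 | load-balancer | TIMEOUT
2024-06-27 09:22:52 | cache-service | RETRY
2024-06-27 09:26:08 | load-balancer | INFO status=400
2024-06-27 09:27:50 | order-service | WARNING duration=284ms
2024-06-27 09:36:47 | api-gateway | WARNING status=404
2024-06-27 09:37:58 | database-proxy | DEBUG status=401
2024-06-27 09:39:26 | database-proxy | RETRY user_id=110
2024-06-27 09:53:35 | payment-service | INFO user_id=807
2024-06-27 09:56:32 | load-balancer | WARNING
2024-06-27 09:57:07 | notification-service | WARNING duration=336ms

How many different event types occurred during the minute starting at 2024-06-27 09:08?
4

To count unique event types:

1. Filter events in the minute starting at 2024-06-27 09:08
2. Extract event types from matching entries
3. Count unique types: 4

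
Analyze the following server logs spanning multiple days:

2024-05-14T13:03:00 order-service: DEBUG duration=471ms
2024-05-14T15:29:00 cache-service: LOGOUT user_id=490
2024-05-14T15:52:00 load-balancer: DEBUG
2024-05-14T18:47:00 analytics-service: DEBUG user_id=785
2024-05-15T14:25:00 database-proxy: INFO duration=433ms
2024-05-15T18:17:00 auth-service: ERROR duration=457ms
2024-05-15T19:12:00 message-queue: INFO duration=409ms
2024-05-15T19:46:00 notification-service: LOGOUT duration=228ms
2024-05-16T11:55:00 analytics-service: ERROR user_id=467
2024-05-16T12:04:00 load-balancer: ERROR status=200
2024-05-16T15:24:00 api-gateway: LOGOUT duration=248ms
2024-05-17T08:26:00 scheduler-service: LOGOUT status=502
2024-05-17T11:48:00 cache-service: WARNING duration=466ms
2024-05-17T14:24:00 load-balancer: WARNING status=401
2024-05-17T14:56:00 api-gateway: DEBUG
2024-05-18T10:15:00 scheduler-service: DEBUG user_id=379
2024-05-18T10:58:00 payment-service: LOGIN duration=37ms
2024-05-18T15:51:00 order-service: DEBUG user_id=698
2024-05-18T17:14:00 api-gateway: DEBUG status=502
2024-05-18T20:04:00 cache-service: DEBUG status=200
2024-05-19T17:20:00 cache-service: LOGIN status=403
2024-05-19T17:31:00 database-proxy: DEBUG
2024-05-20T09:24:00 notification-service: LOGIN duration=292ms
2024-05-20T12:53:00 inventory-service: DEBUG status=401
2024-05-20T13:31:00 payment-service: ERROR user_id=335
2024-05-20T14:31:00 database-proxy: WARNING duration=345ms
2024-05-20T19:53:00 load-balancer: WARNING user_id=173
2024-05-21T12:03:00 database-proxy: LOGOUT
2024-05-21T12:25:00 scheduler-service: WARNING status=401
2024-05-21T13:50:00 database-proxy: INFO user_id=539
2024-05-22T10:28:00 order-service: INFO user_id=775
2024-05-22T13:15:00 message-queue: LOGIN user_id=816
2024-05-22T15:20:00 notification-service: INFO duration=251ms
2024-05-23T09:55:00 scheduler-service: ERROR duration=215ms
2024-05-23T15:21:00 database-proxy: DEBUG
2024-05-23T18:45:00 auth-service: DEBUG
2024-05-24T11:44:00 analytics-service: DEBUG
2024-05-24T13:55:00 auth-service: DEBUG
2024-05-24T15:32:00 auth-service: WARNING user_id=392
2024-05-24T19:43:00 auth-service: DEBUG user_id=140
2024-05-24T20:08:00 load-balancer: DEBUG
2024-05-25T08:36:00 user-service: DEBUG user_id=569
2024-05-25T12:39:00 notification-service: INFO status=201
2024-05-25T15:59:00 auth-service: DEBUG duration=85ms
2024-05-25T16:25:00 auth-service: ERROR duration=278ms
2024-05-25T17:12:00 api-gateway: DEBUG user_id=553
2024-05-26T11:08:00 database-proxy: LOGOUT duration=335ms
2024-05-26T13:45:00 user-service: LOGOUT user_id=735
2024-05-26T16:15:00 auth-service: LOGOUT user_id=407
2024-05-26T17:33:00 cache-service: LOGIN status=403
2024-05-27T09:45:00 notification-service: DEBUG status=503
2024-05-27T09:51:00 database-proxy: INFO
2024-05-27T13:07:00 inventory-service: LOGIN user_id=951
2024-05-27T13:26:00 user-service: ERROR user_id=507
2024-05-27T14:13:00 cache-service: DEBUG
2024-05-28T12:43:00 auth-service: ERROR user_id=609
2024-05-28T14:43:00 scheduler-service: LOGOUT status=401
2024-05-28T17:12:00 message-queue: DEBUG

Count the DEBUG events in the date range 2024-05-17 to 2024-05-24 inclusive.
13

To filter by date range:

1. Date range: 2024-05-17 through 2024-05-24, both dates inclusive
2. Filter for DEBUG events whose date falls in this range
3. Count matching events: 13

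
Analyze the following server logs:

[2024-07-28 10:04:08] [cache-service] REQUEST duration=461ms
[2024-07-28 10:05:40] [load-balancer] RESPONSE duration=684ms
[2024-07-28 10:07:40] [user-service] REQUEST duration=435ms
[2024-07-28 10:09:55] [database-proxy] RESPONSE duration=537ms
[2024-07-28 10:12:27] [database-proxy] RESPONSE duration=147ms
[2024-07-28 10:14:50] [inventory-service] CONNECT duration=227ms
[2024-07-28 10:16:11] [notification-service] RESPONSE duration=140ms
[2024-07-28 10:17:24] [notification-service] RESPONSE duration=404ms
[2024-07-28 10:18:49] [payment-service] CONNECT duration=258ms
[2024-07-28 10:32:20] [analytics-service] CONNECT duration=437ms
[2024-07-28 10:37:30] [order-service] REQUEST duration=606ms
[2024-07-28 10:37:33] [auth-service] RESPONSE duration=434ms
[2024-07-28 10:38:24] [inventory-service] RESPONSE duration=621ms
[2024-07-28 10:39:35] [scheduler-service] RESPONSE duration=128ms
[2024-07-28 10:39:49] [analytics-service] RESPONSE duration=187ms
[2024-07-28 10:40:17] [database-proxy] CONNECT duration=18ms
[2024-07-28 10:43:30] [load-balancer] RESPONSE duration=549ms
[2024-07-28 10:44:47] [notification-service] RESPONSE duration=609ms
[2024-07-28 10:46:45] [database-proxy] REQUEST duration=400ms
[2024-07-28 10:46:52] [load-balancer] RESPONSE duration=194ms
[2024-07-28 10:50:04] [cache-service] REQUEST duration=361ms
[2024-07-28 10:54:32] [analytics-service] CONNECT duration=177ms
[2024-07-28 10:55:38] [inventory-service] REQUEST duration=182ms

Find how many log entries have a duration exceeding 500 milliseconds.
6

To count timeouts:

1. Threshold: 500ms
2. Extract duration from each log entry
3. Count entries where duration > 500
4. Timeout count: 6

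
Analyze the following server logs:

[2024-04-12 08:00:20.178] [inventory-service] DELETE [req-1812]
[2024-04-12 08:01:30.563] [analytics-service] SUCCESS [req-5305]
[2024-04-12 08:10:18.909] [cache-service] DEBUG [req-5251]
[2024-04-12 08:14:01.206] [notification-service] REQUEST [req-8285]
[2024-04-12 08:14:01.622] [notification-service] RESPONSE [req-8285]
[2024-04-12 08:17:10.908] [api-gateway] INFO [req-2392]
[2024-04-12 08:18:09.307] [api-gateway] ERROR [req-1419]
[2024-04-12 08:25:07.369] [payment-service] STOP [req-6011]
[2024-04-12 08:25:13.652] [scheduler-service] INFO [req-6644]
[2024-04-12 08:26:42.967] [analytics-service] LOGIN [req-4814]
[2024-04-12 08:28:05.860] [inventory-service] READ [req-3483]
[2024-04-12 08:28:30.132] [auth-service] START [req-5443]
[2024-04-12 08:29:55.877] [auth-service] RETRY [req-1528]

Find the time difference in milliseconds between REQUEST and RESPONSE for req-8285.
416

To calculate latency:

1. Find REQUEST with id req-8285: 2024-04-12 08:14:01.206
2. Find RESPONSE with id req-8285: 2024-04-12 08:14:01.622
3. Latency: 2024-04-12 08:14:01.622 - 2024-04-12 08:14:01.206 = 416ms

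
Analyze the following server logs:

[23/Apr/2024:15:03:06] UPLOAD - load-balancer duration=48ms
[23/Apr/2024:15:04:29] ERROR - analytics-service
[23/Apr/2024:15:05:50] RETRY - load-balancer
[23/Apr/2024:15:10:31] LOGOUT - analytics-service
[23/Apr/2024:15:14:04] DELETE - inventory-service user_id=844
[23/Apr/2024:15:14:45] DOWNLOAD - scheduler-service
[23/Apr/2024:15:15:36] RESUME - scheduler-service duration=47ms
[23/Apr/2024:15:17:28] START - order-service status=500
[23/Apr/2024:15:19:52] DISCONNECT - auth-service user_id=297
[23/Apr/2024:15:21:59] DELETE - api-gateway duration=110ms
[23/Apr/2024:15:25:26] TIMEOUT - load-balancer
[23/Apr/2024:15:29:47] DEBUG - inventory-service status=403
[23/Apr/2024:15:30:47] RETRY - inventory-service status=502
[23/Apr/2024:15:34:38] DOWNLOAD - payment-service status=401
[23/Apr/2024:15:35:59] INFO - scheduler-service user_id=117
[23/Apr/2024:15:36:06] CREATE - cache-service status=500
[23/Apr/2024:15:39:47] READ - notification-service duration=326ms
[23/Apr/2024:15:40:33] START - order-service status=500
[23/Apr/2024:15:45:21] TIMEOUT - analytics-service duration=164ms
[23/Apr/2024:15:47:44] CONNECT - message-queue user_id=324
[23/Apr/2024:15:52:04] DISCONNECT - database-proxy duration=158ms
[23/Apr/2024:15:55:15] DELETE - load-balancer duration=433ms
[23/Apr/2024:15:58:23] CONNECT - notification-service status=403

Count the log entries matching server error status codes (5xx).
4

To find matching entries:

1. Pattern to match: server error status codes (5xx)
2. Scan each log entry for the pattern
3. Count matches: 4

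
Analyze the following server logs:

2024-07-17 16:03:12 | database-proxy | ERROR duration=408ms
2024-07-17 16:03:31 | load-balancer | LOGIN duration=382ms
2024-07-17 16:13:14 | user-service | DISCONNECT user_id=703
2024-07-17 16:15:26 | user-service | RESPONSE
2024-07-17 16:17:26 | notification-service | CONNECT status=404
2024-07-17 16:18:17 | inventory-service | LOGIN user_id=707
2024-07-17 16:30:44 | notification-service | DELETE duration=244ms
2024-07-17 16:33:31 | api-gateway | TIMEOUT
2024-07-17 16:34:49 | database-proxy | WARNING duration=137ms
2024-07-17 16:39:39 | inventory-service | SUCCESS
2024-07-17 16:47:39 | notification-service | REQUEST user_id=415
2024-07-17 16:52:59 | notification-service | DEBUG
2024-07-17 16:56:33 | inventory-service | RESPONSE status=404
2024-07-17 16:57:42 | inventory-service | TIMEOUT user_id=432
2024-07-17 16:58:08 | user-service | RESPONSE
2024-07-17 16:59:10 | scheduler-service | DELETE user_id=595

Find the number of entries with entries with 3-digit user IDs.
5

To find matching entries:

1. Pattern to match: entries with 3-digit user IDs
2. Scan each log entry for the pattern
3. Count matches: 5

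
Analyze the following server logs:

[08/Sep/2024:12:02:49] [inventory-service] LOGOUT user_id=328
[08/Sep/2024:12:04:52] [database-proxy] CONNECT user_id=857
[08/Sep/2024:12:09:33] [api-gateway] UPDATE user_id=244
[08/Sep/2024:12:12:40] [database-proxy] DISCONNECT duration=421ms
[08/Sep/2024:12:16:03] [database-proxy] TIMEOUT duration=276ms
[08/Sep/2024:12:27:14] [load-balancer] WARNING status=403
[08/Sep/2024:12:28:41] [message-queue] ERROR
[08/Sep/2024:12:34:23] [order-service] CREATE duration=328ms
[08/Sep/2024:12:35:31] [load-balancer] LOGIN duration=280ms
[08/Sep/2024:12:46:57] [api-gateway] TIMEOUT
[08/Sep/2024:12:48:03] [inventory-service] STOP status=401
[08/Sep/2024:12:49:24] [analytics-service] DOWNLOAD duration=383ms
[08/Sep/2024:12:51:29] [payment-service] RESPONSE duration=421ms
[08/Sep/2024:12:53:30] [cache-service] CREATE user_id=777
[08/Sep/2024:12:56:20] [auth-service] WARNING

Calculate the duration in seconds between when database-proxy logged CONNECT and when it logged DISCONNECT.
468

To find the time between events:

1. Locate the first CONNECT event for database-proxy: 08/Sep/2024:12:04:52
2. Locate the first DISCONNECT event for database-proxy: 08/Sep/2024:12:12:40
3. Calculate the difference: 08/Sep/2024:12:12:40 - 08/Sep/2024:12:04:52 = 468 seconds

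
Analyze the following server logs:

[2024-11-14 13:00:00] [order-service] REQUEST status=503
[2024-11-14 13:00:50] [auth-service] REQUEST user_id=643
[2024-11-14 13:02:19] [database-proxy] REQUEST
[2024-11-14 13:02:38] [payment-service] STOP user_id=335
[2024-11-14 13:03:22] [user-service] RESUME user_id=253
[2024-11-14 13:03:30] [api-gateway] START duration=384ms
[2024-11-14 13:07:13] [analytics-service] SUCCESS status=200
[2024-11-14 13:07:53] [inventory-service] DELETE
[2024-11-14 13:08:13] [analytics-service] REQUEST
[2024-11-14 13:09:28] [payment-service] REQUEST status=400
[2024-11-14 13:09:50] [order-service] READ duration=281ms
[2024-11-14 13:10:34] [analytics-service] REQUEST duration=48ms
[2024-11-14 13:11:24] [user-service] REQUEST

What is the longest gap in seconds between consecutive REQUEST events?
354

To find the longest gap:

1. Extract all REQUEST events in chronological order
2. Calculate time differences between consecutive events
3. Find the maximum difference
4. Longest gap: 354 seconds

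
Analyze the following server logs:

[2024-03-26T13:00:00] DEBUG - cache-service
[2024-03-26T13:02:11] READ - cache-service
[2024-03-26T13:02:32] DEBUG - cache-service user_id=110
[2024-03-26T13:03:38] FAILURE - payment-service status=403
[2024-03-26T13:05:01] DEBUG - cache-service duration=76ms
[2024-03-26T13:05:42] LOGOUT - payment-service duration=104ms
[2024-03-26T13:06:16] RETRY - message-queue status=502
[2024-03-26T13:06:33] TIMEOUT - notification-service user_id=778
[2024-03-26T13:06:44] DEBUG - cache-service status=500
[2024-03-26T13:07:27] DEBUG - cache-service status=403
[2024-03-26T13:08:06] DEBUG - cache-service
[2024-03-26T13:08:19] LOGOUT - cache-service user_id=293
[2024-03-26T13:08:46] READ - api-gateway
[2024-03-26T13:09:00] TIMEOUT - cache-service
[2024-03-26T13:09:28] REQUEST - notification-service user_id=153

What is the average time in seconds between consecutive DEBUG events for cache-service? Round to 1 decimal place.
97.2

To calculate average interval:

1. Find all DEBUG events for cache-service in order
2. Calculate time gaps between consecutive events
3. Compute mean of gaps: 486 / 5 = 97.2 seconds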